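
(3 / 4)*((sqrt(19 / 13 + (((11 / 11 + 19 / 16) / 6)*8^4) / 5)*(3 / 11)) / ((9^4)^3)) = sqrt(456495) / 53849898289044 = 0.00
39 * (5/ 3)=65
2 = 2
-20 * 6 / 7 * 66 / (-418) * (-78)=-28080 / 133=-211.13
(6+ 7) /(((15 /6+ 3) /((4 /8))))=13 /11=1.18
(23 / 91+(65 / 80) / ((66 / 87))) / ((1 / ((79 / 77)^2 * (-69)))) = -18259961487 / 189917728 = -96.15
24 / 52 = 6 / 13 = 0.46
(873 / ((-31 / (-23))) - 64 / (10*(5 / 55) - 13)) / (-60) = -2692331 / 247380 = -10.88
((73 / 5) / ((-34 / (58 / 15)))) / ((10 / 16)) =-16936 / 6375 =-2.66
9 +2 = 11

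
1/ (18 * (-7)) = -1/ 126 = -0.01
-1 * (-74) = 74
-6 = -6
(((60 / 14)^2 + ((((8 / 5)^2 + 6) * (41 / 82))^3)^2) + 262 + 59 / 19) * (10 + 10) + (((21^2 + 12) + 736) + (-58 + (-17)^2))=5910999127160676 / 45458984375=130029.28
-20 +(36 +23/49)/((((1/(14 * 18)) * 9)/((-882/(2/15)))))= -6754880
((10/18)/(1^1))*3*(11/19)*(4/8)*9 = 165/38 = 4.34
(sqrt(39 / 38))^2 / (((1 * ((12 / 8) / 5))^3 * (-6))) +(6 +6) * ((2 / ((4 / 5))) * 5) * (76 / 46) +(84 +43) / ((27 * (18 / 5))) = 242.80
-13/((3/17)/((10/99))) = -2210/297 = -7.44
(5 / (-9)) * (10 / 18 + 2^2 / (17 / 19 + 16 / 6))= -0.93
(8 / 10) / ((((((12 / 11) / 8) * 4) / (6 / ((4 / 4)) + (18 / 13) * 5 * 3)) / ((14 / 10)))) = 54.97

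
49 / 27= 1.81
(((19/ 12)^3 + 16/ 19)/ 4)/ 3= 157969/ 393984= 0.40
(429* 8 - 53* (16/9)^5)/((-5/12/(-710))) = 83542371520/19683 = 4244392.19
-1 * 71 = -71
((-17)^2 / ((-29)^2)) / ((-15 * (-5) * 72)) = 289 / 4541400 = 0.00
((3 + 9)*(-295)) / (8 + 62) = -354 / 7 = -50.57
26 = 26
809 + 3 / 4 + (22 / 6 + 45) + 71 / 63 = 216605 / 252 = 859.54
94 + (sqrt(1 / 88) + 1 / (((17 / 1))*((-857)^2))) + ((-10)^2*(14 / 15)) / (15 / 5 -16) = sqrt(22) / 44 + 42276353377 / 486939687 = 86.93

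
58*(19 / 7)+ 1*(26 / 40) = 22131 / 140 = 158.08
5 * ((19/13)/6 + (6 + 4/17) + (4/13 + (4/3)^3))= 546395/11934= 45.78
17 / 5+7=52 / 5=10.40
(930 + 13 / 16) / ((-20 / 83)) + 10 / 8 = -1235719 / 320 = -3861.62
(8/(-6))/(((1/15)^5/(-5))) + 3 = 5062503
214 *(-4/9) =-856/9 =-95.11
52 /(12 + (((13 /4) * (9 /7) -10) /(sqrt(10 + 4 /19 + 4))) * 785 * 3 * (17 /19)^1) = -633428432 * sqrt(570) /946316590901 -55770624 /946316590901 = -0.02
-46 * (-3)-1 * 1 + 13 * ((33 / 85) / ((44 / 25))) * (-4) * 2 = 1939 / 17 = 114.06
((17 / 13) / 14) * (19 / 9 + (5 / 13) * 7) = 4777 / 10647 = 0.45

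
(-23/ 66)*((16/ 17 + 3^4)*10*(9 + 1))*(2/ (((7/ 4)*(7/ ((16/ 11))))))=-29292800/ 43197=-678.12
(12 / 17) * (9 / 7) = 0.91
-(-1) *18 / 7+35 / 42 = 143 / 42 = 3.40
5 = 5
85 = 85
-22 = -22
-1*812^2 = -659344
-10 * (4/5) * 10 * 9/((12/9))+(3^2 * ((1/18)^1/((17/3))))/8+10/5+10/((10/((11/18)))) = -1315501/2448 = -537.38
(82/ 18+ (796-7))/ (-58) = -3571/ 261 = -13.68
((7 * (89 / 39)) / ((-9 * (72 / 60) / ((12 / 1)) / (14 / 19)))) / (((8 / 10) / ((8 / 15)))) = -174440 / 20007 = -8.72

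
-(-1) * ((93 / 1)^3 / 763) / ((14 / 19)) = 15282783 / 10682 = 1430.70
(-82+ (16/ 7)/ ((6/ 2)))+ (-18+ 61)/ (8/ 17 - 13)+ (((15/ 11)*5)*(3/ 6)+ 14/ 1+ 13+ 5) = -538619/ 10934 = -49.26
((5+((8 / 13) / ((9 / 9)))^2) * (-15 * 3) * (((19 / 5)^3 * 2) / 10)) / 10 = -56113479 / 211250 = -265.63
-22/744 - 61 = -61.03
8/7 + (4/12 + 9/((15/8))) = 659/105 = 6.28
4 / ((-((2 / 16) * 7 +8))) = -32 / 71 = -0.45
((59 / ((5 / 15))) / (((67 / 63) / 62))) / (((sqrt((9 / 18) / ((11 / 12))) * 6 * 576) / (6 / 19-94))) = -5697335 * sqrt(66) / 122208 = -378.74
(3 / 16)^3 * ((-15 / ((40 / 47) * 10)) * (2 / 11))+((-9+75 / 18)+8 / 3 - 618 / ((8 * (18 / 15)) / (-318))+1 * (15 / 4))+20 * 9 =111664075619 / 5406720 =20652.83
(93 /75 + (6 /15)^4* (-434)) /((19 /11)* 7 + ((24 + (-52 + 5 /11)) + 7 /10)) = 0.67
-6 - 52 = -58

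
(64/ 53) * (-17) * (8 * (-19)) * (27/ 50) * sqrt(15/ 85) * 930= 24427008 * sqrt(51)/ 265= 658278.22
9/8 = 1.12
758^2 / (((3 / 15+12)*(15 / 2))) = 6279.39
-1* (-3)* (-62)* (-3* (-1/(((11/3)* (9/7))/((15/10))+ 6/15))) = -315/2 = -157.50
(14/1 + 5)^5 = 2476099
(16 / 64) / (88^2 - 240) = 1 / 30016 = 0.00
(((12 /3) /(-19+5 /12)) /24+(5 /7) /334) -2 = -1046309 /521374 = -2.01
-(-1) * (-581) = -581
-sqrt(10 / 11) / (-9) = sqrt(110) / 99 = 0.11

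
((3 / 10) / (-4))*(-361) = 1083 / 40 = 27.08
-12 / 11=-1.09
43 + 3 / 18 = 259 / 6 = 43.17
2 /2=1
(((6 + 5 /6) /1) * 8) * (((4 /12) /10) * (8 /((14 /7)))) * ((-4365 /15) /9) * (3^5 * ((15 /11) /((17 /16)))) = -13744512 /187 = -73500.06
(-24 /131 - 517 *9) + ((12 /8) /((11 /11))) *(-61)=-1243107 /262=-4744.68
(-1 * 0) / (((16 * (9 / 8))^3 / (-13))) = 0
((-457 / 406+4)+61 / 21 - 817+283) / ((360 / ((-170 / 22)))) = 10937341 / 964656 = 11.34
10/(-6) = -5/3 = -1.67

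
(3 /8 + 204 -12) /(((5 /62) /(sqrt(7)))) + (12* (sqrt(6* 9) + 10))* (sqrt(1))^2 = 36* sqrt(6) + 120 + 47709* sqrt(7) /20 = 6519.49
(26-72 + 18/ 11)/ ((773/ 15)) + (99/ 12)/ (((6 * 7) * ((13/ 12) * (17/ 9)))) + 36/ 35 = 0.26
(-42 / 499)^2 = 1764 / 249001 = 0.01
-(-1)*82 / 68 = 41 / 34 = 1.21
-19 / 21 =-0.90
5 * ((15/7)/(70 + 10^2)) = 15/238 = 0.06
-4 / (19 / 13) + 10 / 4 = -9 / 38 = -0.24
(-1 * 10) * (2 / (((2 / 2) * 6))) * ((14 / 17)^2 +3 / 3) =-4850 / 867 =-5.59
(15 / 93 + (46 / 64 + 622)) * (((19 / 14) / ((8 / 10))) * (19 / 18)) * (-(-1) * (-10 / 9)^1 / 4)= -796645775 / 2571264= -309.83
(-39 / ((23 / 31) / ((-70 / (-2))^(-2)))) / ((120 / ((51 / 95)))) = -20553 / 107065000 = -0.00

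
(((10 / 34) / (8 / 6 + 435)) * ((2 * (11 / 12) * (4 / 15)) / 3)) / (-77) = -0.00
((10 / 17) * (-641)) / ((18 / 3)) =-3205 / 51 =-62.84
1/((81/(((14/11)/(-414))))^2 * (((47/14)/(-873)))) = -66542/177644369727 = -0.00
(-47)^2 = 2209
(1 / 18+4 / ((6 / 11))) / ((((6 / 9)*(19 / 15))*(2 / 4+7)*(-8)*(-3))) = 7 / 144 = 0.05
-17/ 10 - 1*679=-6807/ 10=-680.70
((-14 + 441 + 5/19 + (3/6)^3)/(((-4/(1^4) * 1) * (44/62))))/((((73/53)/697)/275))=-1859843591825/88768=-20951734.77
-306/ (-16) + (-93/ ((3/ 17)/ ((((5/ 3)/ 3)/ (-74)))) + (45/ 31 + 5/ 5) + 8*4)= 4751311/ 82584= 57.53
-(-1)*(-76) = -76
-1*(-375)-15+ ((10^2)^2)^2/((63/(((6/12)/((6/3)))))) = 25022680/63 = 397185.40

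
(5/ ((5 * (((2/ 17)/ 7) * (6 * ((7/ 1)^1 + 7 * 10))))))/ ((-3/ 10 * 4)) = -85/ 792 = -0.11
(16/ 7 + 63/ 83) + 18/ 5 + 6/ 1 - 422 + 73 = -977112/ 2905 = -336.36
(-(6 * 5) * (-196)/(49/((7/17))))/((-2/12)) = -5040/17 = -296.47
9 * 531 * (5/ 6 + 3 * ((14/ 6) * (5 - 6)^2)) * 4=149742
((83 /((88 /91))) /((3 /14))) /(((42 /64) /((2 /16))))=7553 /99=76.29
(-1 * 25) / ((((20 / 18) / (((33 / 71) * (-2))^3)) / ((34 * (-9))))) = -1979409960 / 357911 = -5530.45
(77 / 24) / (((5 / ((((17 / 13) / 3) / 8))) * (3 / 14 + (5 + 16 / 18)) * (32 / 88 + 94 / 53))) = 763147 / 284714560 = 0.00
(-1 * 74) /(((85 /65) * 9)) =-962 /153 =-6.29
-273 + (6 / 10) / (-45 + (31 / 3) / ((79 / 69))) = -3879567 / 14210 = -273.02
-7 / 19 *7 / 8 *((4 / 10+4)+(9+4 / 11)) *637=-23628241 / 8360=-2826.34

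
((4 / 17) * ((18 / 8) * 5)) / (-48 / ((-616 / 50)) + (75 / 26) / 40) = 48048 / 72029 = 0.67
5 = 5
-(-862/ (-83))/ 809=-862/ 67147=-0.01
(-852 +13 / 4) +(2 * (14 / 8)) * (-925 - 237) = -19663 / 4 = -4915.75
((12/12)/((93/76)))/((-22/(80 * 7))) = -21280/1023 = -20.80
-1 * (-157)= 157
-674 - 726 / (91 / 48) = -1056.95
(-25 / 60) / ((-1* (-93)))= -5 / 1116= -0.00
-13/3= -4.33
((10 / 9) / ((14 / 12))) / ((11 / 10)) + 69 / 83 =32539 / 19173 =1.70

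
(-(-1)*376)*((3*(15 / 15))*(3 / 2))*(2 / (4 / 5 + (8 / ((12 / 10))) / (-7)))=-44415 / 2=-22207.50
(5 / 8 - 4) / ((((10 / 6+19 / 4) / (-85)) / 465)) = 3201525 / 154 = 20789.12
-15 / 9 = -5 / 3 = -1.67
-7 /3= -2.33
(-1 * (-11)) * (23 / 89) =253 / 89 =2.84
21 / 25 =0.84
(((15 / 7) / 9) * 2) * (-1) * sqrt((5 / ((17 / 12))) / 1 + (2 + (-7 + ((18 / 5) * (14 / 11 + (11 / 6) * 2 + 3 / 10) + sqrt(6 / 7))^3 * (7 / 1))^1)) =-2 * sqrt(3460363246187925 * sqrt(42) + 153266629059529216) / 7559475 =-110.90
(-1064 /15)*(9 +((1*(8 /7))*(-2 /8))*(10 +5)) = -1672 /5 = -334.40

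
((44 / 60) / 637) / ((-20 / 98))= -11 / 1950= -0.01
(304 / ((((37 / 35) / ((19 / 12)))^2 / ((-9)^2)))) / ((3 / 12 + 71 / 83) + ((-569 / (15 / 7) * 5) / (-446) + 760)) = 16795912461300 / 232331321189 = 72.29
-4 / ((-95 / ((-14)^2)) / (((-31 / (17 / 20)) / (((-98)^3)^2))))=-31 / 91239505427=-0.00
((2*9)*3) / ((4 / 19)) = 513 / 2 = 256.50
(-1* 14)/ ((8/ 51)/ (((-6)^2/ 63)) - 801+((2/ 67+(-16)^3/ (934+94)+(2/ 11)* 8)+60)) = 135238026/ 7179453823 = 0.02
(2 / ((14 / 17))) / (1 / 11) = 187 / 7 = 26.71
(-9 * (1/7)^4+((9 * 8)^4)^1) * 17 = 1096910180199/2401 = 456855551.94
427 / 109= 3.92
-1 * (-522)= 522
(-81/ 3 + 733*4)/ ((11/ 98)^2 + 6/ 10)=139498100/ 29417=4742.09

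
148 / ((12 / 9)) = 111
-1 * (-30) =30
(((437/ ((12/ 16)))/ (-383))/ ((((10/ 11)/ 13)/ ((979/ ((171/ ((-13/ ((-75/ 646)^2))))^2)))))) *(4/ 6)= -19951232618858542144/ 44171419921875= -451677.41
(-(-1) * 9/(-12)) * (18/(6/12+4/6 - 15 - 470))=81/2903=0.03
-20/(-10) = 2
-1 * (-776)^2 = -602176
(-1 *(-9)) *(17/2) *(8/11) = 612/11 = 55.64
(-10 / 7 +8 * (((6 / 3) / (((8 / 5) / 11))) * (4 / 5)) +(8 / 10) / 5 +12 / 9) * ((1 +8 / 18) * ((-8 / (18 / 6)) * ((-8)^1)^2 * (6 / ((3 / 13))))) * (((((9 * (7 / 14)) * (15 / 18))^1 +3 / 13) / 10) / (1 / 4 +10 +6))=-544451584 / 39375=-13827.34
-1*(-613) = 613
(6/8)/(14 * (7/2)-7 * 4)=0.04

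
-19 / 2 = -9.50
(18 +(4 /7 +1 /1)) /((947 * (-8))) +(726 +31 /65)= 2504215167 /3447080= 726.47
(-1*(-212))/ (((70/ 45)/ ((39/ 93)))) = 12402/ 217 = 57.15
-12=-12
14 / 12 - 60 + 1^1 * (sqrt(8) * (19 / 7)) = -353 / 6 + 38 * sqrt(2) / 7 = -51.16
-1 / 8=-0.12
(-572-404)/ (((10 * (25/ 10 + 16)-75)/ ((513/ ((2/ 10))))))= -250344/ 11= -22758.55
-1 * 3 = -3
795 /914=0.87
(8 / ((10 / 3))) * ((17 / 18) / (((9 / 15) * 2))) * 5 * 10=94.44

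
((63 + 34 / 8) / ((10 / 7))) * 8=1883 / 5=376.60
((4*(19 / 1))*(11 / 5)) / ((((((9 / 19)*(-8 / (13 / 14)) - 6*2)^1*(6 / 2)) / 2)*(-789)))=103246 / 11752155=0.01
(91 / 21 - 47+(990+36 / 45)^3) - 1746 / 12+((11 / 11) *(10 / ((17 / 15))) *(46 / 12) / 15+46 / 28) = 14468212736016 / 14875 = 972652957.04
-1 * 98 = -98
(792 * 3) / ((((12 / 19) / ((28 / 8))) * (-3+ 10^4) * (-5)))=-13167 / 49985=-0.26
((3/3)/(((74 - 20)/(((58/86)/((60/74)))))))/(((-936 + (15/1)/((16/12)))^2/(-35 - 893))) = -0.00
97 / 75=1.29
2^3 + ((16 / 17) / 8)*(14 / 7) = 140 / 17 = 8.24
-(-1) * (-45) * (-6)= 270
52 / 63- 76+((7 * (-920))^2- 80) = 2612827024 / 63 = 41473444.83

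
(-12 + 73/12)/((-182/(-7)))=-0.23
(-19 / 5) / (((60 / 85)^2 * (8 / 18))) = -5491 / 320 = -17.16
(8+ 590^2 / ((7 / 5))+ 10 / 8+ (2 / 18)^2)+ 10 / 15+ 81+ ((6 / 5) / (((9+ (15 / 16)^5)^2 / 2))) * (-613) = 3620286353440641007967 / 14555774161667340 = 248718.23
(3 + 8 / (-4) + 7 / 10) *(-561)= -9537 / 10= -953.70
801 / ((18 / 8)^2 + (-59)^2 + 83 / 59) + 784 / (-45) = -2547035584 / 148147695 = -17.19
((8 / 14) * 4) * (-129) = -294.86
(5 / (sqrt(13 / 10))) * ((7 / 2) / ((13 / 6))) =105 * sqrt(130) / 169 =7.08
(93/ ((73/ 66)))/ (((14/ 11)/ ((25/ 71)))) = 843975/ 36281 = 23.26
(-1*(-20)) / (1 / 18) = 360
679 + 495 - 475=699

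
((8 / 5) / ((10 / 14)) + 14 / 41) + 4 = 6.58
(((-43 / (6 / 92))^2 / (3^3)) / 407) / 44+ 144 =144.90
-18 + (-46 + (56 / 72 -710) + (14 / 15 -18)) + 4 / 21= -248881 / 315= -790.10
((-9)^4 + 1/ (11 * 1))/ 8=18043/ 22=820.14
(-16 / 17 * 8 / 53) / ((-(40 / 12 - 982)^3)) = -27 / 178148830252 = -0.00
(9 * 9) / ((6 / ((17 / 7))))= 459 / 14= 32.79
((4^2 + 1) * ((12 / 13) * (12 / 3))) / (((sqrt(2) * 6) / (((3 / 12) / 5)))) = 17 * sqrt(2) / 65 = 0.37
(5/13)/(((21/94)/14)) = 24.10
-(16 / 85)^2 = -256 / 7225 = -0.04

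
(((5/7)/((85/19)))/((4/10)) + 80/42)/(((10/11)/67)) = 34639/204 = 169.80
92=92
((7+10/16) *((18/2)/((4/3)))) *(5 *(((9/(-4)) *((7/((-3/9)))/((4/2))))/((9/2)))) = 172935/128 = 1351.05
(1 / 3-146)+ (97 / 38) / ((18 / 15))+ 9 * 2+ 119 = -6.54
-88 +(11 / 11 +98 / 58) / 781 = -1993034 / 22649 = -88.00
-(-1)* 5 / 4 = 5 / 4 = 1.25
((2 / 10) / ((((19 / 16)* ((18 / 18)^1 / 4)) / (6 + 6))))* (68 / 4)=13056 / 95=137.43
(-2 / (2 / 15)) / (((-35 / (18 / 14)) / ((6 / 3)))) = 54 / 49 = 1.10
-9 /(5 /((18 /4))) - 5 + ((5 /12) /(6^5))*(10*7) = -3055093 /233280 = -13.10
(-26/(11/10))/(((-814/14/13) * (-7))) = -3380/4477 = -0.75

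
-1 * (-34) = 34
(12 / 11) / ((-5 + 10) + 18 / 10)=30 / 187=0.16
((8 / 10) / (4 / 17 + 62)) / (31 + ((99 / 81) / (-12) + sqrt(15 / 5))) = 0.00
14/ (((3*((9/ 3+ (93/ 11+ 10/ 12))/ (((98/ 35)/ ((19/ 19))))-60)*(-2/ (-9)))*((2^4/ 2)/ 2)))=-4851/ 51385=-0.09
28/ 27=1.04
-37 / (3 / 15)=-185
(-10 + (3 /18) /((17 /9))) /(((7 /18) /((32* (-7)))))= 97056 /17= 5709.18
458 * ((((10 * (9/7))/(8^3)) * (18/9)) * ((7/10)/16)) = 2061/2048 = 1.01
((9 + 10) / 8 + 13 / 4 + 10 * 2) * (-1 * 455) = -93275 / 8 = -11659.38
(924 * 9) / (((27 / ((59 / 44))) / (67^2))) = 1853957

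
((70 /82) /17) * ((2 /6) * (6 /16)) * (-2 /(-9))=35 /25092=0.00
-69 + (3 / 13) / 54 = -16145 / 234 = -69.00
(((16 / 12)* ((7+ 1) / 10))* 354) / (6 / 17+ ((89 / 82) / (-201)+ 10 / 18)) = 1587018816 / 3795635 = 418.12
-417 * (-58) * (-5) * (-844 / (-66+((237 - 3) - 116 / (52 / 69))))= 442281320 / 61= 7250513.44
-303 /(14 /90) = -13635 /7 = -1947.86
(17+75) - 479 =-387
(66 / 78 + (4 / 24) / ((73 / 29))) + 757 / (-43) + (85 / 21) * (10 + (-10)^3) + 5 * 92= -6108035671 / 1713894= -3563.84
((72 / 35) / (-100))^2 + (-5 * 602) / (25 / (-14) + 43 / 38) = 306502684438 / 66609375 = 4601.49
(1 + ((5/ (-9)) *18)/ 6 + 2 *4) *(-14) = -308/ 3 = -102.67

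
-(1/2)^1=-1/2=-0.50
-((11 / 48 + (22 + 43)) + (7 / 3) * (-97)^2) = -352313 / 16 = -22019.56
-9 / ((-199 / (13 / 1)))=117 / 199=0.59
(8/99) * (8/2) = 0.32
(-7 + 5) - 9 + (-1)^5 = -12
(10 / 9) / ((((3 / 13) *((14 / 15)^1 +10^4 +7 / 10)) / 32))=41600 / 2700441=0.02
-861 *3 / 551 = -2583 / 551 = -4.69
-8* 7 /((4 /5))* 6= -420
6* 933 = 5598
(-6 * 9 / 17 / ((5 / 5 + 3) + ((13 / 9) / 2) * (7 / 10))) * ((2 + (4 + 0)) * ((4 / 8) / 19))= -29160 / 261953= -0.11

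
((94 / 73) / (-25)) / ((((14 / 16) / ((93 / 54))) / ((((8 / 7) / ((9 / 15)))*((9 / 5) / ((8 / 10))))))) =-23312 / 53655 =-0.43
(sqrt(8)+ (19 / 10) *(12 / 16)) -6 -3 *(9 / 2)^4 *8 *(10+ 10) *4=-31492983 / 40+ 2 *sqrt(2)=-787321.75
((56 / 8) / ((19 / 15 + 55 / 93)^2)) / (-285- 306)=-168175 / 49019904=-0.00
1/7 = 0.14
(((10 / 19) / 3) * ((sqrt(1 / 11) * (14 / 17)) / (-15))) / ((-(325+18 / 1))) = 4 * sqrt(11) / 1566873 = 0.00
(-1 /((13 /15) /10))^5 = -204521.77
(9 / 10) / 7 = 9 / 70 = 0.13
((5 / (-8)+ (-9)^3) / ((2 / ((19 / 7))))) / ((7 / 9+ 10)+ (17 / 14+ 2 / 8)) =-80.89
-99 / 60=-33 / 20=-1.65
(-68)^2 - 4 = 4620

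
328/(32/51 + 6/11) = 92004/329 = 279.65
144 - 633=-489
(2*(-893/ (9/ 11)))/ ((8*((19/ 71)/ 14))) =-256949/ 18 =-14274.94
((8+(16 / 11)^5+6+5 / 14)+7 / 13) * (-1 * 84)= -3764700558 / 2093663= -1798.14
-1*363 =-363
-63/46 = -1.37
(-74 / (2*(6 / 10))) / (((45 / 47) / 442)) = -768638 / 27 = -28468.07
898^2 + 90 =806494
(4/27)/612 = 1/4131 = 0.00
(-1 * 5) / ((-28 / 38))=6.79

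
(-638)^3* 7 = -1817858504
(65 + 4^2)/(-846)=-9/94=-0.10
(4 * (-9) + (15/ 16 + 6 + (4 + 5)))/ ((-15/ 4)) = 107/ 20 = 5.35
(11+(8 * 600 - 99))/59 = 4712/59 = 79.86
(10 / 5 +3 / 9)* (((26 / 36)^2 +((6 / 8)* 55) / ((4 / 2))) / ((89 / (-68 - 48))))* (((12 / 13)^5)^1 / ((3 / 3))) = -1424235008 / 33045077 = -43.10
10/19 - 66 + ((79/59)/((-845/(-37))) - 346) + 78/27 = -3482769307/8525205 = -408.53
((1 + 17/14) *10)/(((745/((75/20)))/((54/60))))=0.10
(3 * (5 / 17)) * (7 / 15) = 7 / 17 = 0.41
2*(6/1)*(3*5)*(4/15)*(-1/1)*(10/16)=-30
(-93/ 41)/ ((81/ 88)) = -2728/ 1107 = -2.46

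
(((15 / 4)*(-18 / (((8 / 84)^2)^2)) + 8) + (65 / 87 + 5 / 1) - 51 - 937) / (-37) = 2286891665 / 103008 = 22201.11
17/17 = 1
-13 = -13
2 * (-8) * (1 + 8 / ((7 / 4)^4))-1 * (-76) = 111292 / 2401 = 46.35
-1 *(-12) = 12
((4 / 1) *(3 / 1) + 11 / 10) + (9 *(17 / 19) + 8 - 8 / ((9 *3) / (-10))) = 164753 / 5130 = 32.12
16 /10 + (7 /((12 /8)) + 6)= 184 /15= 12.27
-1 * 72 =-72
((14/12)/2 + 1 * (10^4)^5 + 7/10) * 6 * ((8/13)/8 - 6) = -462000000000000000005929/130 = -3553846153846153846199.45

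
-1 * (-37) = 37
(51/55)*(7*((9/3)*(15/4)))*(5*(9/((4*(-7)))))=-20655/176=-117.36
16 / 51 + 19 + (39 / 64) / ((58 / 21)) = 3698089 / 189312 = 19.53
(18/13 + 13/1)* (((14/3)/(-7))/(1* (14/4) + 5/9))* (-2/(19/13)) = 4488/1387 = 3.24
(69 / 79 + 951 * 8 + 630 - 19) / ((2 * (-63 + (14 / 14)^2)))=-324685 / 4898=-66.29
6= 6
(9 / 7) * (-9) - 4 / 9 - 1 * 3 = -946 / 63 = -15.02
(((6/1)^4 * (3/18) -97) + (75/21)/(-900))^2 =899220169/63504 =14160.06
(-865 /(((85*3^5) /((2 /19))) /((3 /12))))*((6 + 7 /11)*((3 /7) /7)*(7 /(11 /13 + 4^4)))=-164177 /13453171578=-0.00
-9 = -9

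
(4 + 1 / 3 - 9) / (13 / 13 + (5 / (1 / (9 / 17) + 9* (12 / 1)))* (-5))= -6923 / 1146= -6.04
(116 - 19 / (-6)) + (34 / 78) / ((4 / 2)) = 1552 / 13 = 119.38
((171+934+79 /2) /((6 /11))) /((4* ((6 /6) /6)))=25179 /8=3147.38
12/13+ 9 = 129/13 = 9.92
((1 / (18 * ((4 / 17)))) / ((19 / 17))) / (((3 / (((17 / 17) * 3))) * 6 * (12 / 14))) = 2023 / 49248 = 0.04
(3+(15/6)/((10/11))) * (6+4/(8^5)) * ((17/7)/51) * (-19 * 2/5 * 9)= -64439583/573440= -112.37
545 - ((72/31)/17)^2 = 544.98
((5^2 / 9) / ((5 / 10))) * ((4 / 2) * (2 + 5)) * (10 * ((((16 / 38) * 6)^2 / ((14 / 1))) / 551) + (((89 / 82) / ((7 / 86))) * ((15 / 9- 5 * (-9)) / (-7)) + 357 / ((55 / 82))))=83525138895080 / 2422139247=34484.04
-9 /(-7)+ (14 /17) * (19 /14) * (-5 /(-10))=439 /238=1.84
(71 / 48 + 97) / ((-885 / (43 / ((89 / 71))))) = -14431531 / 3780720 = -3.82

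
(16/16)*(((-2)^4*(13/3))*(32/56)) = 832/21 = 39.62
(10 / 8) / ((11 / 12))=15 / 11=1.36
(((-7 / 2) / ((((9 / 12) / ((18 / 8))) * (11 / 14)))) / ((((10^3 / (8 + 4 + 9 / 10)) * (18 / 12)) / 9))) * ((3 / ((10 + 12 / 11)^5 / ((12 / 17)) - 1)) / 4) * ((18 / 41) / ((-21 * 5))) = 3212659989 / 235472458255150000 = 0.00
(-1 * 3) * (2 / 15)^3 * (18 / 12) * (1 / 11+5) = -224 / 4125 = -0.05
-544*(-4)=2176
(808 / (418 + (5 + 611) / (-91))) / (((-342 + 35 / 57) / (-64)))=6386432 / 17337969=0.37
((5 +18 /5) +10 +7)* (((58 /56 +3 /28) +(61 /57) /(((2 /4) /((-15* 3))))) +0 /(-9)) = -1620224 /665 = -2436.43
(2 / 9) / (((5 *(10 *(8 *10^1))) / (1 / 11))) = 1 / 198000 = 0.00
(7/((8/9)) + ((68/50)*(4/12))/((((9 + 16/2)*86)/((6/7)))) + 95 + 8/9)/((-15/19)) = -1068168961/8127000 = -131.43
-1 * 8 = -8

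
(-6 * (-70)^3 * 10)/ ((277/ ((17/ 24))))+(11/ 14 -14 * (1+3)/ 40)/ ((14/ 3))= 14285914267/ 271460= 52626.22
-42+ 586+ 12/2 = 550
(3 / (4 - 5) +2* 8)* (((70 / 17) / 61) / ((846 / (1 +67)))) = 1820 / 25803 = 0.07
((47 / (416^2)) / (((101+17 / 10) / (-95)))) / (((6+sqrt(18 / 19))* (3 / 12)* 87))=-424175 / 214540530048+22325* sqrt(38) / 429081060096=-0.00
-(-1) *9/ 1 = 9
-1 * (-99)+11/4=407/4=101.75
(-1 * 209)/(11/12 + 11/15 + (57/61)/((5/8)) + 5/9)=-2294820/40633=-56.48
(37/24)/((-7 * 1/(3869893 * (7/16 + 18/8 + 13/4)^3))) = -122764131902375/688128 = -178403046.97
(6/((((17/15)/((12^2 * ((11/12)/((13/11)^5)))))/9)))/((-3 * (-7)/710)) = 4075298924400/44183867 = 92235.00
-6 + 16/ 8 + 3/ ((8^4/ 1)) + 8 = 4.00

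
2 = 2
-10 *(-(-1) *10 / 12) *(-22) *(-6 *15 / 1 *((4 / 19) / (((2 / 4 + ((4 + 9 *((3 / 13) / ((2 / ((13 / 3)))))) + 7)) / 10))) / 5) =-8250 / 19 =-434.21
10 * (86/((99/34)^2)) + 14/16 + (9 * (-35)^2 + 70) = 877958647/78408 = 11197.31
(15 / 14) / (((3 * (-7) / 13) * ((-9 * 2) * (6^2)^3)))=65 / 82301184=0.00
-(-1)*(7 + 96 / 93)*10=2490 / 31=80.32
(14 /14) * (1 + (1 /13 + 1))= 27 /13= 2.08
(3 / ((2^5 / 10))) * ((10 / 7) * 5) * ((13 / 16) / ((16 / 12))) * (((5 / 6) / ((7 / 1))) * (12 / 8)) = 73125 / 100352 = 0.73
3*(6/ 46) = 9/ 23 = 0.39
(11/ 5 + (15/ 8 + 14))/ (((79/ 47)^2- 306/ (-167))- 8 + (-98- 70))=-266716869/ 2528349080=-0.11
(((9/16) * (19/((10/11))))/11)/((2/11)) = 1881/320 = 5.88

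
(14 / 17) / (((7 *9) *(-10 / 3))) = -1 / 255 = -0.00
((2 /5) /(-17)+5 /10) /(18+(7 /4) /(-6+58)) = 8424 /318835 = 0.03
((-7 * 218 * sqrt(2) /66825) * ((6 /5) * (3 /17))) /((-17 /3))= 3052 * sqrt(2) /3576375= 0.00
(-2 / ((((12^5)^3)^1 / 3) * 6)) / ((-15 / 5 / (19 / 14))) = 19 / 647094906132627456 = 0.00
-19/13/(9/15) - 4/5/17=-8231/3315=-2.48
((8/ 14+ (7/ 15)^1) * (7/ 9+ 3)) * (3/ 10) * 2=3706/ 1575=2.35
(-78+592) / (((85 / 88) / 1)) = 45232 / 85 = 532.14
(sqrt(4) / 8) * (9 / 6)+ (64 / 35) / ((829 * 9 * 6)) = 2350471 / 6267240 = 0.38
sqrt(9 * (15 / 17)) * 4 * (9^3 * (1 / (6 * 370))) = 729 * sqrt(255) / 3145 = 3.70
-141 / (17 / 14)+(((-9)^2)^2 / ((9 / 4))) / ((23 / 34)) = 4194.49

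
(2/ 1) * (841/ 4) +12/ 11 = 421.59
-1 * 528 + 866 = 338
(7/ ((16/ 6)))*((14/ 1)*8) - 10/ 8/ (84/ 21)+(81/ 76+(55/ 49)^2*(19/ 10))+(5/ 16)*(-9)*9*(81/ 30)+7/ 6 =1007136139/ 4379424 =229.97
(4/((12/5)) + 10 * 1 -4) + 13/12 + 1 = 39/4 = 9.75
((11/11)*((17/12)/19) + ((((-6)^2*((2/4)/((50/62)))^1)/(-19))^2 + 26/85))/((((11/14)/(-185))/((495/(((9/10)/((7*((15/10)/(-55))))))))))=146905814503/3375350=43523.14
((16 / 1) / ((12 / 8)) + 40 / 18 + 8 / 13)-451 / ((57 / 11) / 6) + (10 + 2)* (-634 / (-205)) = -471.59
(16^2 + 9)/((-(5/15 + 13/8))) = -6360/47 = -135.32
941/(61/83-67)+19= 26397/5500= 4.80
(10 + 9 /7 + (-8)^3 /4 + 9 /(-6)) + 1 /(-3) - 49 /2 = -143.05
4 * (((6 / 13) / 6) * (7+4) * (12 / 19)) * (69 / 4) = 9108 / 247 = 36.87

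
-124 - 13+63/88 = -11993/88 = -136.28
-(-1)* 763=763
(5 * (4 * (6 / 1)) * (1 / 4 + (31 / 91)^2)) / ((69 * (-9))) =-121250 / 1714167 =-0.07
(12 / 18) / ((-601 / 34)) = -68 / 1803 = -0.04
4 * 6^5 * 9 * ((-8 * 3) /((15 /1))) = -2239488 /5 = -447897.60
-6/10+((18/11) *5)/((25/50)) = 867/55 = 15.76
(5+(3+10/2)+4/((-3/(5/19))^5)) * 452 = 3535536876932/601692057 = 5875.99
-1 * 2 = -2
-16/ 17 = -0.94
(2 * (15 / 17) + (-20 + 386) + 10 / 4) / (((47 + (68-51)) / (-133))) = -1674337 / 2176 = -769.46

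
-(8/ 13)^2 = -64/ 169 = -0.38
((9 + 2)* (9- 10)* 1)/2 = -11/2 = -5.50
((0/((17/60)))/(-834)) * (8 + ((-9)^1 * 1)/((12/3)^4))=0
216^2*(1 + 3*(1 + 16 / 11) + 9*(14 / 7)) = 13530240 / 11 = 1230021.82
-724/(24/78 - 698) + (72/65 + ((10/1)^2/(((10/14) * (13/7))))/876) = 28810633/12911145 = 2.23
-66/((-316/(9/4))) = 297/632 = 0.47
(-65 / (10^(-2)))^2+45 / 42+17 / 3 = 1774500283 / 42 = 42250006.74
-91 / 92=-0.99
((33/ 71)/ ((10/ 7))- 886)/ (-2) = 628829/ 1420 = 442.84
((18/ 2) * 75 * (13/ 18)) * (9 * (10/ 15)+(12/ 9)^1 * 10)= 9425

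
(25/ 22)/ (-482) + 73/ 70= 1.04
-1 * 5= -5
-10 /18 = -5 /9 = -0.56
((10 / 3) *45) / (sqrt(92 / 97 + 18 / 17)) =15 *sqrt(5458190) / 331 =105.87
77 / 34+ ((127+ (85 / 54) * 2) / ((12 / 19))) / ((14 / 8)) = 120.02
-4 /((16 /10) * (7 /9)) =-45 /14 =-3.21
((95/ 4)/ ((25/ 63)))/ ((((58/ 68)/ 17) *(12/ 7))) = 807177/ 1160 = 695.84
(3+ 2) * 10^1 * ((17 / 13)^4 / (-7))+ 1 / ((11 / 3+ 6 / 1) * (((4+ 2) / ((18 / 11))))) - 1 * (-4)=-1075253755 / 63776713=-16.86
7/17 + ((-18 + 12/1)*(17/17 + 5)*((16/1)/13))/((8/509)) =-2818.67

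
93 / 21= 31 / 7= 4.43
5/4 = 1.25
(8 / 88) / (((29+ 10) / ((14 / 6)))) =7 / 1287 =0.01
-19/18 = -1.06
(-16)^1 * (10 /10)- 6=-22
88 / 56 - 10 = -59 / 7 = -8.43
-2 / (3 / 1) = -0.67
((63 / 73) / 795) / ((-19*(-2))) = 0.00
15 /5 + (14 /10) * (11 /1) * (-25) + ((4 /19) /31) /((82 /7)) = -9224904 /24149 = -382.00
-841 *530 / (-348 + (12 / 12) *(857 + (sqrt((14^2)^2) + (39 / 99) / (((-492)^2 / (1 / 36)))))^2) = -0.40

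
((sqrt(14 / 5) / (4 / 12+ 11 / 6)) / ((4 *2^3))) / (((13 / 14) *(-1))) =-21 *sqrt(70) / 6760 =-0.03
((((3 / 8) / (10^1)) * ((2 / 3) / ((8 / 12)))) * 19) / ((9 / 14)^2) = 931 / 540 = 1.72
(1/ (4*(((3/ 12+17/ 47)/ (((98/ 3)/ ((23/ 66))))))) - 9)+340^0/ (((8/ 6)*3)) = 312753/ 10580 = 29.56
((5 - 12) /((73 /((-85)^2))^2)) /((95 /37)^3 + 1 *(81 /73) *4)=-18508827806875 /5766996131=-3209.44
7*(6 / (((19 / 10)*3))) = 140 / 19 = 7.37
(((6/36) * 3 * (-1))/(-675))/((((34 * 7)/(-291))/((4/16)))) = -97/428400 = -0.00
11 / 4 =2.75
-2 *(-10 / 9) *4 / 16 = 0.56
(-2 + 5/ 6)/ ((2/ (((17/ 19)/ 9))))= -119/ 2052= -0.06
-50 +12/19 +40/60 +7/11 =-30137/627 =-48.07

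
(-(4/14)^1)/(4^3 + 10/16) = -0.00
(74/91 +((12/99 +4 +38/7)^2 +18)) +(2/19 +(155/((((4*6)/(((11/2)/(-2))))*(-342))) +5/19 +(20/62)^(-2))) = 7594427288101/63264801600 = 120.04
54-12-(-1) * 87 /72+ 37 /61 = 64145 /1464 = 43.81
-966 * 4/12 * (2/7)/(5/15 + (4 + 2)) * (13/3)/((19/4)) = -4784/361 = -13.25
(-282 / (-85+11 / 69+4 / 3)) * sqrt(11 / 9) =3243 * sqrt(11) / 2881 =3.73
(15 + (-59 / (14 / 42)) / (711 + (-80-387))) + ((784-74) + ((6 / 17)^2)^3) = 4265674990451 / 5889566836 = 724.28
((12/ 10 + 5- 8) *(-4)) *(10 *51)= 3672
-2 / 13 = -0.15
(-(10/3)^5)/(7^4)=-100000/583443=-0.17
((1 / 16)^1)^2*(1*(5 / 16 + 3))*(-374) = -4.84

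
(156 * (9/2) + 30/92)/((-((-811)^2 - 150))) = -32307/30248266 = -0.00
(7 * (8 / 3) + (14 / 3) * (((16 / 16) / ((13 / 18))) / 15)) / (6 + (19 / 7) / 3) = 26068 / 9425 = 2.77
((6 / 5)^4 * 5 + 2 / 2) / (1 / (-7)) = -9947 / 125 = -79.58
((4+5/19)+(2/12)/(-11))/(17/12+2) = 10654/8569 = 1.24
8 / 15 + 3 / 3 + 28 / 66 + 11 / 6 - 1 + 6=967 / 110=8.79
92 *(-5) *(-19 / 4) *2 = 4370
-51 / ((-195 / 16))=272 / 65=4.18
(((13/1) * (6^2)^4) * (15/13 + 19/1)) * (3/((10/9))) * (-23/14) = -68319220608/35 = -1951977731.66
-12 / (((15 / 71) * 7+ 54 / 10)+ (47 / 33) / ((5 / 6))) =-11715 / 8384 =-1.40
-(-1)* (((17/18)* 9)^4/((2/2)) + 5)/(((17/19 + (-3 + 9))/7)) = 11118933/2096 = 5304.83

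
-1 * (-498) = 498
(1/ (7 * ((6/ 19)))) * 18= 8.14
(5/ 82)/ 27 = 0.00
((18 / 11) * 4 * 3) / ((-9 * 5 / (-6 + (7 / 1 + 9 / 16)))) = -15 / 22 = -0.68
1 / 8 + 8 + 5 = 105 / 8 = 13.12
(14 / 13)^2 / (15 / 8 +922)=1568 / 1249079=0.00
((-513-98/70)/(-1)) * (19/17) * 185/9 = 1808116/153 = 11817.75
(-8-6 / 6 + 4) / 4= -5 / 4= -1.25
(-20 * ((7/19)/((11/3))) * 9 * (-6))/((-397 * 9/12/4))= -120960/82973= -1.46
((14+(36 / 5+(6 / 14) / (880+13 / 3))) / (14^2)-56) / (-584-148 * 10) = 339069303 / 12521311040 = 0.03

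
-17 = -17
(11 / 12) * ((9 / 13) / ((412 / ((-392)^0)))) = 33 / 21424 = 0.00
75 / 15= 5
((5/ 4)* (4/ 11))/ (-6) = -5/ 66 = -0.08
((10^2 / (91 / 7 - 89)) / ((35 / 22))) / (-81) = 110 / 10773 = 0.01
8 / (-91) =-8 / 91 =-0.09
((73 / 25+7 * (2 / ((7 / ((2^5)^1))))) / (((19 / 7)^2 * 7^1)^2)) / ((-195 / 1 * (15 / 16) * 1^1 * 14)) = -93688 / 9529723125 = -0.00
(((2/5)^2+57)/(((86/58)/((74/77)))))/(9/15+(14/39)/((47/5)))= 58.05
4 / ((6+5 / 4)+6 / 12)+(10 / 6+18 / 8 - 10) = -2071 / 372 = -5.57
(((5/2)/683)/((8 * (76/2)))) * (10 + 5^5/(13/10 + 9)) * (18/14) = 181575/37425668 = 0.00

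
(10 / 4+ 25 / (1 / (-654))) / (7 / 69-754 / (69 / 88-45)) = -195064909 / 204690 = -952.98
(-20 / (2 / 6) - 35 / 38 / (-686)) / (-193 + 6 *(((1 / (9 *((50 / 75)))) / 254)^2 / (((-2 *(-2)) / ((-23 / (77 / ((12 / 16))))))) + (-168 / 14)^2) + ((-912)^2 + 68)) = -1268531656480 / 17600911178491277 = -0.00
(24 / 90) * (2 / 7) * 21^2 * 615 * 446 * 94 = 866317536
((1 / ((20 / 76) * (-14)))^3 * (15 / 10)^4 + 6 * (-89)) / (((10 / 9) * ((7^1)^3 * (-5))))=26380328211 / 94119200000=0.28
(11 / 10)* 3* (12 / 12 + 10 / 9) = 209 / 30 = 6.97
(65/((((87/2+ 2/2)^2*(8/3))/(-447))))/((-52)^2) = -6705/3295136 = -0.00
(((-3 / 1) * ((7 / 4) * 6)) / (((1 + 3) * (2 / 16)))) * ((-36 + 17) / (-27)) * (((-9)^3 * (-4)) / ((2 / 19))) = -1228122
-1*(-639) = 639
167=167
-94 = -94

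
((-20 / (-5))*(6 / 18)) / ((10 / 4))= 8 / 15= 0.53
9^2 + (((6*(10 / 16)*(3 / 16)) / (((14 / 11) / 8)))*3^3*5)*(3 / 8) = 273051 / 896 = 304.74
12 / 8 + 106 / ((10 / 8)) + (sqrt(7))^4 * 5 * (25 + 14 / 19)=1214447 / 190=6391.83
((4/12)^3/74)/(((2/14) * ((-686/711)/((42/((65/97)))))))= -7663/33670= -0.23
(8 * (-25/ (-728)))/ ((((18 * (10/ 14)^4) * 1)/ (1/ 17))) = 343/ 99450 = 0.00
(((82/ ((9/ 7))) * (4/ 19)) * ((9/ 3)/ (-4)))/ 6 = -287/ 171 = -1.68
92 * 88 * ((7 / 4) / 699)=14168 / 699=20.27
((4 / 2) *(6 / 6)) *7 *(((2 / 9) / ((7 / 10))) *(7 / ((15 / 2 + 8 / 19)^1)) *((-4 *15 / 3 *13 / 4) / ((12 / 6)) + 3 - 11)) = -6840 / 43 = -159.07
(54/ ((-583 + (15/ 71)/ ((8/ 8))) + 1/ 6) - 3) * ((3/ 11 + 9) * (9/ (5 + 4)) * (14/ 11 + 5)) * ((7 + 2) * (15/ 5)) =-145863007470/ 30031837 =-4856.95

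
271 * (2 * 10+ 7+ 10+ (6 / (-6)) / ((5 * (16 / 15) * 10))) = 1603507 / 160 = 10021.92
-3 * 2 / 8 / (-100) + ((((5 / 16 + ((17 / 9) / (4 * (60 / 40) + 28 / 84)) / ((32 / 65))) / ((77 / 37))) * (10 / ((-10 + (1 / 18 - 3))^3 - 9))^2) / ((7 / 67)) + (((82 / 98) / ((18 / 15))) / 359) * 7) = 24126754142776597159 / 1138859878643234101200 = 0.02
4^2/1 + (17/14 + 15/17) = 4307/238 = 18.10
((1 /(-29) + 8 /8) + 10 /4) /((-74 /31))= -6231 /4292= -1.45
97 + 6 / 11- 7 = 996 / 11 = 90.55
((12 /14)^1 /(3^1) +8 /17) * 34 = 180 /7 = 25.71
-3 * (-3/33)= 3/11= 0.27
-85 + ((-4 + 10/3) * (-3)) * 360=635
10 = 10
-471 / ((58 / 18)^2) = -38151 / 841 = -45.36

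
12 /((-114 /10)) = -20 /19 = -1.05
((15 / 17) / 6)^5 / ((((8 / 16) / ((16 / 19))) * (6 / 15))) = 15625 / 53954566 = 0.00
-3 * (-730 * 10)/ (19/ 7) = 153300/ 19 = 8068.42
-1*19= -19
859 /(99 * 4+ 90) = 859 /486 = 1.77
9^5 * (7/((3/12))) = 1653372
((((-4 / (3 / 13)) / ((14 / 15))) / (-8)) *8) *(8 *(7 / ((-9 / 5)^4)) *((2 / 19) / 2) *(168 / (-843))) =-36400000 / 35029179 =-1.04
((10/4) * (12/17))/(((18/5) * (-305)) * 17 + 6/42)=-0.00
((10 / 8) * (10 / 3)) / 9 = 25 / 54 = 0.46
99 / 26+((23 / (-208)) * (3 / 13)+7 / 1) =10.78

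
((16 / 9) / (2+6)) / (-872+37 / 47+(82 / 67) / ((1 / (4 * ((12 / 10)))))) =-31490 / 122622741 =-0.00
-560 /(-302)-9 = -1079 /151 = -7.15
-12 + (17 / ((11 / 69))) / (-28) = -4869 / 308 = -15.81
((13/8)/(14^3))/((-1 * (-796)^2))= -13/13909138432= -0.00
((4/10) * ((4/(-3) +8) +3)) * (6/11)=116/55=2.11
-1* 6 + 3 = -3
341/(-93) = -11/3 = -3.67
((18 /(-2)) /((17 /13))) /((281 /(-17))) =117 /281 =0.42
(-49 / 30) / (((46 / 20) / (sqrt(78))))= -49 *sqrt(78) / 69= -6.27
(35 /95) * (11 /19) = 77 /361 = 0.21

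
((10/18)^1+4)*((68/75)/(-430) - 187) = -123631769/145125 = -851.90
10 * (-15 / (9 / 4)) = -200 / 3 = -66.67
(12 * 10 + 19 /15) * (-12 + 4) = -14552 /15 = -970.13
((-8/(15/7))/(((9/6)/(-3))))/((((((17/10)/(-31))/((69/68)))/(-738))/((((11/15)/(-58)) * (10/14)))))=-7717512/8381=-920.83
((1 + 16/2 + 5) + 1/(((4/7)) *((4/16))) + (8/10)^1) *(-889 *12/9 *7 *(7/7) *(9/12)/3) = -678307/15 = -45220.47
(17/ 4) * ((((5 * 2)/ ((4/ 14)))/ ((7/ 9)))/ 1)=765/ 4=191.25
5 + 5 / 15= 16 / 3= 5.33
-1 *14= -14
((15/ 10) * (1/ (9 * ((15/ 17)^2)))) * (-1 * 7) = -2023/ 1350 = -1.50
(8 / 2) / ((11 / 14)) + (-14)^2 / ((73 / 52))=116200 / 803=144.71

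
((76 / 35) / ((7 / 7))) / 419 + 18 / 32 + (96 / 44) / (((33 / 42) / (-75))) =-5896810679 / 28391440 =-207.70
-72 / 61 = -1.18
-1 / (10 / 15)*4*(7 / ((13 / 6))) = -252 / 13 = -19.38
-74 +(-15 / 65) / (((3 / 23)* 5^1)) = -4833 / 65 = -74.35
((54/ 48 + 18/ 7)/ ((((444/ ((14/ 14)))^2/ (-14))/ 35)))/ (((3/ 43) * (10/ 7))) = -0.09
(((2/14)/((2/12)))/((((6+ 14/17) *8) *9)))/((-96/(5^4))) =-10625/935424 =-0.01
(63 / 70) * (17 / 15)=51 / 50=1.02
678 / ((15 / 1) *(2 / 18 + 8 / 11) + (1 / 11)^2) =123057 / 2284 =53.88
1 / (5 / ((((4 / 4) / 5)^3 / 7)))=1 / 4375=0.00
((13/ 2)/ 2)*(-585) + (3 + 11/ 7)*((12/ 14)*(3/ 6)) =-372261/ 196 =-1899.29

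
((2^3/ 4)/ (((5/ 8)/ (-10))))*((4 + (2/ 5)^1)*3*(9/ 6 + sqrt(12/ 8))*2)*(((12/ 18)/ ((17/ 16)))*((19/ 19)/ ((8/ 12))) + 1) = -209088/ 85 -69696*sqrt(6)/ 85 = -4468.33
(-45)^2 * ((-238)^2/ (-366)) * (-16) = 305877600/ 61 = 5014386.89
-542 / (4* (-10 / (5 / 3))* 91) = 271 / 1092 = 0.25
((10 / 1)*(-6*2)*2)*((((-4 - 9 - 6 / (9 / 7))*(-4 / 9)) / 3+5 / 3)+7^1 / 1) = -73120 / 27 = -2708.15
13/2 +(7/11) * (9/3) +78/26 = 251/22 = 11.41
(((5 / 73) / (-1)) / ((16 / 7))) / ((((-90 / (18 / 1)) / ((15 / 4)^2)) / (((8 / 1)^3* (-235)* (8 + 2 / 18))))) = -82250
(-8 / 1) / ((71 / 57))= -456 / 71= -6.42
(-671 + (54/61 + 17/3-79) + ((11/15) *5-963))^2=97100168881/33489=2899464.57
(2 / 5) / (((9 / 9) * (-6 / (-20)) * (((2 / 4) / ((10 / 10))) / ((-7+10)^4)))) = 216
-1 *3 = -3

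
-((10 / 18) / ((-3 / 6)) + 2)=-0.89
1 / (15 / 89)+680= 10289 / 15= 685.93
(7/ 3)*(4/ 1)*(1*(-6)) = -56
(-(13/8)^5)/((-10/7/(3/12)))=2599051/1310720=1.98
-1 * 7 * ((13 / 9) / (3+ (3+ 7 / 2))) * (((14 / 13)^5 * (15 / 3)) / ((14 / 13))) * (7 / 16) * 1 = -1176490 / 375687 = -3.13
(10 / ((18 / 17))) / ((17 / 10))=50 / 9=5.56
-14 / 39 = -0.36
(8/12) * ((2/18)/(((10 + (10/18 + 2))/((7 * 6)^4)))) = 2074464/113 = 18358.09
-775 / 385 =-155 / 77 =-2.01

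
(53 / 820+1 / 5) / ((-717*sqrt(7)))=-31*sqrt(7) / 587940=-0.00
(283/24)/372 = 283/8928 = 0.03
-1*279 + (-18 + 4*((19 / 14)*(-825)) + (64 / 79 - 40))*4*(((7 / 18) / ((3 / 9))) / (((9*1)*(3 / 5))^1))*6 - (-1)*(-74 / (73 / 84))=-1239594833 / 51903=-23882.91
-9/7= -1.29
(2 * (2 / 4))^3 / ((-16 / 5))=-5 / 16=-0.31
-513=-513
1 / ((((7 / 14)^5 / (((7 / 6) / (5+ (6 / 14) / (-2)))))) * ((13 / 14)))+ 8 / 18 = 69340 / 7839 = 8.85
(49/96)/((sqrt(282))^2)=49/27072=0.00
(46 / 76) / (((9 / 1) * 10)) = 23 / 3420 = 0.01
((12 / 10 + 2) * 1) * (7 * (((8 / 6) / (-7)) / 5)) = -64 / 75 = -0.85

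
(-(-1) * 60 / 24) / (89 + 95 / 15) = 15 / 572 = 0.03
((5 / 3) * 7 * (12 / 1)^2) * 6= 10080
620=620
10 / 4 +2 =9 / 2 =4.50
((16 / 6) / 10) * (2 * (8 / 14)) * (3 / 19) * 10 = 64 / 133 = 0.48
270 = 270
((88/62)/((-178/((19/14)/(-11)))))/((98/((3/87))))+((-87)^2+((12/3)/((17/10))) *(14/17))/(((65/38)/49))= 223615038307543567/1031062551610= 216878.25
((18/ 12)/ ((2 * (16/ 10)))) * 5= 2.34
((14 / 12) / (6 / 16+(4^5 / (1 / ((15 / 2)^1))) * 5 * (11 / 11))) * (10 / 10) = 28 / 921609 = 0.00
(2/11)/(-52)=-1/286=-0.00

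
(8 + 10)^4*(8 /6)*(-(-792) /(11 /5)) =50388480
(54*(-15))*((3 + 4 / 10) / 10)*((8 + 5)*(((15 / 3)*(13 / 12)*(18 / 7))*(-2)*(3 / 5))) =2094417 / 35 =59840.49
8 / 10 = 4 / 5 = 0.80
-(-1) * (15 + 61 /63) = 1006 /63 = 15.97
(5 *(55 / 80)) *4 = 55 / 4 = 13.75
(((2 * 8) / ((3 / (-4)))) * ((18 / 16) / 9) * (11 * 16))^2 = 1982464 / 9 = 220273.78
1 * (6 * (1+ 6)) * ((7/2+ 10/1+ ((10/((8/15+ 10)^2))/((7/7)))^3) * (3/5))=340.22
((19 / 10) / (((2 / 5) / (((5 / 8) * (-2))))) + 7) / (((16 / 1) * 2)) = 17 / 512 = 0.03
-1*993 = -993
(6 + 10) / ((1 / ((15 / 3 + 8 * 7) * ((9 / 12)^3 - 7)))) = -25681 / 4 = -6420.25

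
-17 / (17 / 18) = -18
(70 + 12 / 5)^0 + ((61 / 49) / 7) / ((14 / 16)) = 2889 / 2401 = 1.20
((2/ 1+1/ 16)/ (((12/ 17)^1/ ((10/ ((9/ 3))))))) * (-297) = -92565/ 32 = -2892.66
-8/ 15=-0.53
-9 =-9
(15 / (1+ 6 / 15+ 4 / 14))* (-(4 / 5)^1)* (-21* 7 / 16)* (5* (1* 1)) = 77175 / 236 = 327.01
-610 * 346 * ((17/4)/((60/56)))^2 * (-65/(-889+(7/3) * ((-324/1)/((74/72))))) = -10268733839/77283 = -132871.83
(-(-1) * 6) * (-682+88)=-3564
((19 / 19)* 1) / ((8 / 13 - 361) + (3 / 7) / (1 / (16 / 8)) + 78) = -91 / 25619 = -0.00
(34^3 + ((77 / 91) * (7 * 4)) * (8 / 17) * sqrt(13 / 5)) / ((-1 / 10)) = -393040 - 4928 * sqrt(65) / 221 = -393219.78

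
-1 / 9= -0.11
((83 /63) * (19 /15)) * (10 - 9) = 1577 /945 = 1.67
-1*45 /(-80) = 9 /16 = 0.56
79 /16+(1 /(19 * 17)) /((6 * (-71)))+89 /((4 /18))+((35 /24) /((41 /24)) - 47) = 16215579977 /45132144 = 359.29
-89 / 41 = -2.17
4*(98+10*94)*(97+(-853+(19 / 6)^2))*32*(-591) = 58575696320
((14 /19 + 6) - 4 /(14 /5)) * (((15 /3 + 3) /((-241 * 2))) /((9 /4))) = -11296 /288477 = -0.04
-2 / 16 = -0.12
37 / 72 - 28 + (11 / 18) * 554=311.07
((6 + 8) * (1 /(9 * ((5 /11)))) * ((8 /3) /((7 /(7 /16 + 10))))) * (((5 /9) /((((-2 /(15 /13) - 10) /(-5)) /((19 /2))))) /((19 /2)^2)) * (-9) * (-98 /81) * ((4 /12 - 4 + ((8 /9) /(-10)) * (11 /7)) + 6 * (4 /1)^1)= 37180045 /498636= 74.56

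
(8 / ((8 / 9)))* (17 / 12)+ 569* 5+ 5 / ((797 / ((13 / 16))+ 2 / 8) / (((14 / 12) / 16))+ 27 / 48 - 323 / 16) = 22363028331 / 7825396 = 2857.75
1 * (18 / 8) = 9 / 4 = 2.25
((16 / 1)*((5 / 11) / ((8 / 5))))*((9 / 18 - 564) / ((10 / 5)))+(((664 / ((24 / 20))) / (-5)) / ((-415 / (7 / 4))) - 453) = -571961 / 330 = -1733.22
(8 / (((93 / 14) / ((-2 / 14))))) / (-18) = 8 / 837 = 0.01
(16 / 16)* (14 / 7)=2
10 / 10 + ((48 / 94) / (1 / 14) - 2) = 289 / 47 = 6.15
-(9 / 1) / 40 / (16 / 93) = -837 / 640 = -1.31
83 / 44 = 1.89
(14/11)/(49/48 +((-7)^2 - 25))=672/13211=0.05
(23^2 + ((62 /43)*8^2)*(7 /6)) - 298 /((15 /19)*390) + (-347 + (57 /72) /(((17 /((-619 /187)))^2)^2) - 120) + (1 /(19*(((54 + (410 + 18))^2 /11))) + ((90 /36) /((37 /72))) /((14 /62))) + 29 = 6439422492929530926030371772341 /29372024029279941657790342200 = 219.24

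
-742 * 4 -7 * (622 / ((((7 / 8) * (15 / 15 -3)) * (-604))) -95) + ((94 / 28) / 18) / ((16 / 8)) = -175573903 / 76104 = -2307.03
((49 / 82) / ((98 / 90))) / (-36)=-5 / 328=-0.02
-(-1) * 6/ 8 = 3/ 4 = 0.75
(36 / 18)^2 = 4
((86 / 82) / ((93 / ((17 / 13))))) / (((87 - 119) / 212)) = -38743 / 396552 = -0.10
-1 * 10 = -10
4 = 4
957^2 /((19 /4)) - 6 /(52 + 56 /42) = 293071509 /1520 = 192810.20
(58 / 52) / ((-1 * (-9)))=29 / 234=0.12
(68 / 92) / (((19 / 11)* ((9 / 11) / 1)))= 2057 / 3933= 0.52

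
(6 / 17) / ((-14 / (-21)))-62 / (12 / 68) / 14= -8770 / 357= -24.57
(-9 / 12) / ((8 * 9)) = -0.01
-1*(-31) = 31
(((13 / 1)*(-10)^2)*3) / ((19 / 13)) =50700 / 19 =2668.42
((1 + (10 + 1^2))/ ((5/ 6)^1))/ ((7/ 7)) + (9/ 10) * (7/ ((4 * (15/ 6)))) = 1503/ 100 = 15.03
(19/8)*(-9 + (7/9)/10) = -15257/720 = -21.19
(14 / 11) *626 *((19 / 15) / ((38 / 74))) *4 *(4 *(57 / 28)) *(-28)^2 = 50184894.84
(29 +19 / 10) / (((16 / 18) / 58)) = 80649 / 40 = 2016.22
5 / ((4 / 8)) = 10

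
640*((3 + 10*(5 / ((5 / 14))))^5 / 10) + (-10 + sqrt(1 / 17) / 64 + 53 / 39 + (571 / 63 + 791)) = 3827014973143.43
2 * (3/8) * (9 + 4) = 39/4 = 9.75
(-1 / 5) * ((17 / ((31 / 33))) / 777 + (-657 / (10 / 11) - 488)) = 97205233 / 401450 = 242.14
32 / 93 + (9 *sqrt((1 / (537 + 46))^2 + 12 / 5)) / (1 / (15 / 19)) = 32 / 93 + 27 *sqrt(20393365) / 11077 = 11.35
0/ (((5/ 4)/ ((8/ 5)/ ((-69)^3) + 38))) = 0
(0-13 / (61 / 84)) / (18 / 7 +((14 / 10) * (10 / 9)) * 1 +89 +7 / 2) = -137592 / 742675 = -0.19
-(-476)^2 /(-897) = 226576 /897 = 252.59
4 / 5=0.80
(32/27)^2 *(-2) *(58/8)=-14848/729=-20.37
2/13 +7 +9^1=210/13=16.15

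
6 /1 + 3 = 9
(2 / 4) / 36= 1 / 72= 0.01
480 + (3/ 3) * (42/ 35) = 481.20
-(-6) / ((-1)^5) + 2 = -4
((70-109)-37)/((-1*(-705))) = -76/705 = -0.11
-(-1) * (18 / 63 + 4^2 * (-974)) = -109086 / 7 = -15583.71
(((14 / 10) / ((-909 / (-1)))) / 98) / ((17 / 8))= 4 / 540855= 0.00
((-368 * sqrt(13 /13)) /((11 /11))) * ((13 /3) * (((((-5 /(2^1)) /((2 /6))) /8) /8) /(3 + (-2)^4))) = 1495 /152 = 9.84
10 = 10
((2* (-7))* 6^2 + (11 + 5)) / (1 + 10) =-488 / 11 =-44.36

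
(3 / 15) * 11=11 / 5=2.20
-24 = -24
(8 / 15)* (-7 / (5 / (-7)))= 392 / 75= 5.23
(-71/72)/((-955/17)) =1207/68760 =0.02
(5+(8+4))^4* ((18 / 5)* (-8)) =-12027024 / 5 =-2405404.80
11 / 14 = 0.79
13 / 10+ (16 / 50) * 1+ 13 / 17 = 2027 / 850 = 2.38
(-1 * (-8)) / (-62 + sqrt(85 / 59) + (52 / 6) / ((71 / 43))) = -1215279168 / 8617208531- 362952 * sqrt(5015) / 8617208531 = -0.14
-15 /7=-2.14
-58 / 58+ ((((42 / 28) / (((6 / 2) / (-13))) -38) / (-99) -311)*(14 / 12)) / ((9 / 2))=-435769 / 5346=-81.51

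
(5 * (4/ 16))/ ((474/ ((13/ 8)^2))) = 845/ 121344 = 0.01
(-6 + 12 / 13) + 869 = 11231 / 13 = 863.92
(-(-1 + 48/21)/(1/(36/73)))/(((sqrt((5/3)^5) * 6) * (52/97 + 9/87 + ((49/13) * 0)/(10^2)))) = -1367118 * sqrt(15)/114911125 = -0.05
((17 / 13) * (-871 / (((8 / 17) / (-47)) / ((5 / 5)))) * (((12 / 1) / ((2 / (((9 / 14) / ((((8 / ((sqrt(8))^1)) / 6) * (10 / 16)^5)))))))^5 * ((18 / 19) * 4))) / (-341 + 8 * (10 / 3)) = -6375708392852.32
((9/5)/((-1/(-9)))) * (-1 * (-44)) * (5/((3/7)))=8316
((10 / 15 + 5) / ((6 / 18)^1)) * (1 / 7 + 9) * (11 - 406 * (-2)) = 127917.71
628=628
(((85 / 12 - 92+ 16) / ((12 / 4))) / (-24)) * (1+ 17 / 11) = 5789 / 2376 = 2.44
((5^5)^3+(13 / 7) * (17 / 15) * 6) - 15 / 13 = 13885498052096 / 455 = 30517578136.47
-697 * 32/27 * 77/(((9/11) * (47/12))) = -75565952/3807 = -19849.21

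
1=1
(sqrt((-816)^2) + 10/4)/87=1637/174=9.41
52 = 52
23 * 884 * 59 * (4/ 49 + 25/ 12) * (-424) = -161870005544/ 147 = -1101156500.30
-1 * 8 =-8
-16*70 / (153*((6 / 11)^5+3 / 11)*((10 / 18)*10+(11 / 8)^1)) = -1443016960 / 438562617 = -3.29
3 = 3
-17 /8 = -2.12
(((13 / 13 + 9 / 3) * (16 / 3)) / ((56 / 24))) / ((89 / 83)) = 5312 / 623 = 8.53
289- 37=252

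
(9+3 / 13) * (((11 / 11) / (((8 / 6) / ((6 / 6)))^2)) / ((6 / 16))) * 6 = 1080 / 13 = 83.08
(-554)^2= 306916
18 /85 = 0.21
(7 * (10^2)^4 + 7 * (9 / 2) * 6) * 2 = 1400000378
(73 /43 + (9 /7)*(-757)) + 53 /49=-2044857 /2107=-970.51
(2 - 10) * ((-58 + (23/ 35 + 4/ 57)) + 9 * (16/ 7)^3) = -39260392/ 97755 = -401.62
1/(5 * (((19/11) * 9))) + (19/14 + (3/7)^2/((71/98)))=1379789/849870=1.62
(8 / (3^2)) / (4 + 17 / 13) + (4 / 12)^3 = 127 / 621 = 0.20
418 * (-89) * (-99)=3682998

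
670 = 670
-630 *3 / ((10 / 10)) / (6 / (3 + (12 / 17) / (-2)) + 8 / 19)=-269325 / 383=-703.20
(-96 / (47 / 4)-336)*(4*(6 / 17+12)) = -13587840 / 799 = -17006.06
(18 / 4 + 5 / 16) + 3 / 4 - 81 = -75.44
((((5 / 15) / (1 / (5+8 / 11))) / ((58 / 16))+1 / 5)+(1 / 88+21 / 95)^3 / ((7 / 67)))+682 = 80991259977357601 / 118608242368000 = 682.85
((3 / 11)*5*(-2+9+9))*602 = 144480 / 11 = 13134.55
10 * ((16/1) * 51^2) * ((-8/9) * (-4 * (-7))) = -10357760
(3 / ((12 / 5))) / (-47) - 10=-10.03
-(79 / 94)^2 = -6241 / 8836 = -0.71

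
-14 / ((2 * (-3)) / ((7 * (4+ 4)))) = 392 / 3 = 130.67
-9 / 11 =-0.82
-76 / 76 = -1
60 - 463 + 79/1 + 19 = -305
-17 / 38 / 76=-0.01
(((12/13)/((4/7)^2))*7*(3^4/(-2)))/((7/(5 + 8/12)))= -648.78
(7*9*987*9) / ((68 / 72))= 10073322 / 17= 592548.35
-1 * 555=-555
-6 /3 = -2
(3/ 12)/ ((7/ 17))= 17/ 28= 0.61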